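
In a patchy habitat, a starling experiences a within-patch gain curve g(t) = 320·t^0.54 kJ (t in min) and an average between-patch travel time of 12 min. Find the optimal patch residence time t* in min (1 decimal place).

14.1 min

By the marginal value theorem, leave when the instantaneous gain rate g'(t) equals the habitat-wide average g(t)/(T + t).
g'(t) = 0.54·320·t^-0.46. Setting 0.54·320·t^-0.46 = 320·t^0.54/(12+t) gives 0.54(12+t) = t, so 0.46·t = 0.54×12.
t* = 0.54×12/0.46 = 14.09 min.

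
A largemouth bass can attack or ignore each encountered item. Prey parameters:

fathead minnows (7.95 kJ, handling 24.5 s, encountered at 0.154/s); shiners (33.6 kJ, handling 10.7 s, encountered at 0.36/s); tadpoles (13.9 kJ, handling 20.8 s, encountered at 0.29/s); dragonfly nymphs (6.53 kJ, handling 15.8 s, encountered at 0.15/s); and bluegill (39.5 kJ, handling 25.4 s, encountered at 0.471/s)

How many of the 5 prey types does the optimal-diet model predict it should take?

1

E/h in descending order: shiners 3.14, bluegill 1.56, tadpoles 0.668, dragonfly nymphs 0.413, fathead minnows 0.324 kJ/s. The optimal diet is the largest prefix of this list for which every included type satisfies E_i/h_i > R on the types above it.
Rate on top 1: 2.493. bluegill: 1.56 < 2.493 → exclude; stop.
Optimal diet: shiners — 1 of 5 types.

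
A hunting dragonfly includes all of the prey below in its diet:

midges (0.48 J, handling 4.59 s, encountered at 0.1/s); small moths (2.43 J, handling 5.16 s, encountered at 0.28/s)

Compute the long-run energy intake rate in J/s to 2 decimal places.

0.25 J/s

Energy encountered per unit search time: 0.1×0.48 + 0.28×2.43 = 0.7284 J/s.
Handling time per unit search time: 0.1×4.59 + 0.28×5.16 = 1.904.
Rate = 0.7284/(1 + 1.904) = 0.2508 J/s.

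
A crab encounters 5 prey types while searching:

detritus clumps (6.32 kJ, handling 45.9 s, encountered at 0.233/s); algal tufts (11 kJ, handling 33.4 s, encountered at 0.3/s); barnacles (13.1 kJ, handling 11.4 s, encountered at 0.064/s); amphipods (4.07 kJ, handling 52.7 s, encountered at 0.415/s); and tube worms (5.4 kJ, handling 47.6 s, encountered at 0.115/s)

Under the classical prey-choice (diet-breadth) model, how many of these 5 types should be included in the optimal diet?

1

Profitabilities (E/h, kJ/s): barnacles 1.15, algal tufts 0.329, detritus clumps 0.138, tube worms 0.113, amphipods 0.0772. Add prey in this order while the next type's profitability exceeds the intake rate on those already taken.
Rate on top 1: 0.4847. algal tufts: 0.329 < 0.4847 → exclude; stop.
Optimal diet: barnacles — 1 of 5 types.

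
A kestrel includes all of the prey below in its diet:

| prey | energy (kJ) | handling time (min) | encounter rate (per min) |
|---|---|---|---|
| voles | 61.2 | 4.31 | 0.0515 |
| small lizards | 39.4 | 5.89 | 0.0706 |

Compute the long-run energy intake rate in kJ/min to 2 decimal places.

R = Σλ_iE_i / (1 + Σλ_ih_i)
Numerator: 0.0515×61.2 + 0.0706×39.4 = 5.933
Denominator: 1 + 0.0515×4.31 + 0.0706×5.89 = 1.638
R = 5.933/1.638 = 3.623 kJ/min

3.62 kJ/min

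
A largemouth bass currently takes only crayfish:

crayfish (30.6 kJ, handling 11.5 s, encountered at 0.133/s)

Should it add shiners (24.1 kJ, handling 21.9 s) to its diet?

Current rate: (0.133×30.6)/(1 + 0.133×11.5) = 1.609 kJ/s.
Profitability of shiners: 24.1/21.9 = 1.1 kJ/s.
1.1 < 1.609, so adding shiners would lower the average — exclude it.

No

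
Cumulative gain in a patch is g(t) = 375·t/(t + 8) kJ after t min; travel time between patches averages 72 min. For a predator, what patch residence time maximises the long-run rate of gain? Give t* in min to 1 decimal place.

By the marginal value theorem, leave when the instantaneous gain rate g'(t) equals the habitat-wide average g(t)/(T + t).
g'(t) = 375·8/(t + 8)². Setting 375·8/(t+8)² = 375t/[(t+8)(72+t)] gives 8(72+t) = t(t+8), so t² = 8×72 = 576.
t* = √576 = 24 min.

24.0 min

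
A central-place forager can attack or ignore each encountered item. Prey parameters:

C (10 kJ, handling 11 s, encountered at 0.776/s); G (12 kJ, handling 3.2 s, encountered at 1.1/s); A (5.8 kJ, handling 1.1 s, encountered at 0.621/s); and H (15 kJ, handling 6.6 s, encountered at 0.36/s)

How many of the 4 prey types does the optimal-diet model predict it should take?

2

Profitabilities (E/h, kJ/s): A 5.27, G 3.75, H 2.27, C 0.909. Add prey in this order while the next type's profitability exceeds the intake rate on those already taken.
Rate on top 1: 2.14. G: 3.75 > 2.14 → include.
Rate on top 2: 3.229. H: 2.27 < 3.229 → exclude; stop.
Optimal diet: A, G — 2 of 4 types.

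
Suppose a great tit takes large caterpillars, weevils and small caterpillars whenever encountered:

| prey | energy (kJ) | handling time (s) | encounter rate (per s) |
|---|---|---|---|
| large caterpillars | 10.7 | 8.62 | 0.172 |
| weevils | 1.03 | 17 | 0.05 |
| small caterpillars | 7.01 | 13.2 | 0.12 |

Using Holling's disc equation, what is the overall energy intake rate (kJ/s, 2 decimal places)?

R = (0.172×10.7 + 0.05×1.03 + 0.12×7.01) / (1 + 0.172×8.62 + 0.05×17 + 0.12×13.2) = 2.733/4.917 = 0.5559 kJ/s.

0.56 kJ/s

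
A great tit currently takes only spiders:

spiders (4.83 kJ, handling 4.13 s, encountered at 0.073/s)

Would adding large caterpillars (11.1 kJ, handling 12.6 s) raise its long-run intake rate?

Intake rate on the current diet: R = (0.073×4.83) / (1 + 0.073×4.13) = 0.3526/1.301 = 0.2709 kJ/s.
Profitability of large caterpillars: 11.1/12.6 = 0.881 kJ/s.
Since 0.881 > R, including large caterpillars increases the long-run rate.

Yes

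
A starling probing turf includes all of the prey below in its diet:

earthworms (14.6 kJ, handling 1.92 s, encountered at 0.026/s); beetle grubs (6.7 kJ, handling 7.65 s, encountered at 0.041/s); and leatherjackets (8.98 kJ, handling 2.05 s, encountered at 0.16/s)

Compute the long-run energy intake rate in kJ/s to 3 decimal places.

Energy encountered per unit search time: 0.026×14.6 + 0.041×6.7 + 0.16×8.98 = 2.091 kJ/s.
Handling time per unit search time: 0.026×1.92 + 0.041×7.65 + 0.16×2.05 = 0.6916.
Rate = 2.091/(1 + 0.6916) = 1.236 kJ/s.

1.236 kJ/s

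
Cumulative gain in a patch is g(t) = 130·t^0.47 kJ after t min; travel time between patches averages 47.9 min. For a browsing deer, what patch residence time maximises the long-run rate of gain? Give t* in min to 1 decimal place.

42.5 min

Maximise g(t)/(T+t): set derivative to zero → g'(t)(T+t) = g(t).
g'(t) = 0.47·130·t^-0.53. Setting 0.47·130·t^-0.53 = 130·t^0.47/(47.9+t) gives 0.47(47.9+t) = t, so 0.53·t = 0.47×47.9.
t* = 0.47×47.9/0.53 = 42.48 min.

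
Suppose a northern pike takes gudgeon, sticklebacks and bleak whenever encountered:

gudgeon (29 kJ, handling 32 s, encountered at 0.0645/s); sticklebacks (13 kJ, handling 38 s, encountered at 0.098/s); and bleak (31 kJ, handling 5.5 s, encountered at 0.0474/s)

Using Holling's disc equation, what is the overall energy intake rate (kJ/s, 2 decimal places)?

R = Σλ_iE_i / (1 + Σλ_ih_i)
Numerator: 0.0645×29 + 0.098×13 + 0.0474×31 = 4.614
Denominator: 1 + 0.0645×32 + 0.098×38 + 0.0474×5.5 = 7.049
R = 4.614/7.049 = 0.6546 kJ/s

0.65 kJ/s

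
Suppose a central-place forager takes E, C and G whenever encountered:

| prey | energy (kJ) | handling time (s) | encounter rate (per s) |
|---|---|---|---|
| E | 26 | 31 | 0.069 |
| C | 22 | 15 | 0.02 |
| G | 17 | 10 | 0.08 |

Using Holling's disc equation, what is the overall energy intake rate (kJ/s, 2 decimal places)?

R = (0.069×26 + 0.02×22 + 0.08×17) / (1 + 0.069×31 + 0.02×15 + 0.08×10) = 3.594/4.239 = 0.8478 kJ/s.

0.85 kJ/s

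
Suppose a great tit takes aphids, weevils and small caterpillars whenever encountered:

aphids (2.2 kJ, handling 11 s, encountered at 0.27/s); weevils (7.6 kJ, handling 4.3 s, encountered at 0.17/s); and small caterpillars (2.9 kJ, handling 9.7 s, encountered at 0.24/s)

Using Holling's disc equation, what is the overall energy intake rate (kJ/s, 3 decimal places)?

0.367 kJ/s

R = Σλ_iE_i / (1 + Σλ_ih_i)
Numerator: 0.27×2.2 + 0.17×7.6 + 0.24×2.9 = 2.582
Denominator: 1 + 0.27×11 + 0.17×4.3 + 0.24×9.7 = 7.029
R = 2.582/7.029 = 0.3673 kJ/s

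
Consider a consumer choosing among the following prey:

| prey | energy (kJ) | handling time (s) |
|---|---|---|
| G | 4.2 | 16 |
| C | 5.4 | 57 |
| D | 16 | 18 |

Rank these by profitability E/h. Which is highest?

Profitability E/h (kJ/s): G = 4.2/16 = 0.263, C = 5.4/57 = 0.0947, D = 16/18 = 0.889.
Ranked: D > G > C.

D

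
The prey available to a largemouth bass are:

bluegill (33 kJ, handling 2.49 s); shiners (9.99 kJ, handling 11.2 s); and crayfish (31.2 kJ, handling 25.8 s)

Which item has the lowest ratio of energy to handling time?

shiners

Profitability E/h (kJ/s): bluegill = 33/2.49 = 13.3, shiners = 9.99/11.2 = 0.892, crayfish = 31.2/25.8 = 1.21.
Ranked: bluegill > crayfish > shiners.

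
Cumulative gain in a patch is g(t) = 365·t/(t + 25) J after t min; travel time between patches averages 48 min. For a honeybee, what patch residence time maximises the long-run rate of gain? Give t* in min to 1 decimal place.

34.6 min

Maximise g(t)/(T+t): set derivative to zero → g'(t)(T+t) = g(t).
g'(t) = 365·25/(t + 25)². Setting 365·25/(t+25)² = 365t/[(t+25)(48+t)] gives 25(48+t) = t(t+25), so t² = 25×48 = 1200.
t* = √1200 = 34.64 min.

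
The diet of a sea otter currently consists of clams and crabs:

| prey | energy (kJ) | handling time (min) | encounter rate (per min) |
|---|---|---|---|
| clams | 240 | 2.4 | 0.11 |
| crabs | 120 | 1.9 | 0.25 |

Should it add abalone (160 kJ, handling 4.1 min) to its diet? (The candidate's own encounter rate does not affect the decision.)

Yes

On clams and crabs alone, R = ΣλE/(1+Σλh) = 56.4/1.739 = 32.43 kJ/min.
abalone: E/h = 160/4.1 = 39.02 kJ/min.
Since 39.02 > R, including abalone increases the long-run rate.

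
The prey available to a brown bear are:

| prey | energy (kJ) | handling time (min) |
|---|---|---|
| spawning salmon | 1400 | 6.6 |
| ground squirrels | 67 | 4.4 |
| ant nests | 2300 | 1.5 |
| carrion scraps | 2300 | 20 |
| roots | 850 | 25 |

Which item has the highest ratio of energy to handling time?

Profitability E/h (kJ/min): spawning salmon = 1400/6.6 = 212, ground squirrels = 67/4.4 = 15.2, ant nests = 2300/1.5 = 1.53e+03, carrion scraps = 2300/20 = 115, roots = 850/25 = 34.
Ranked: ant nests > spawning salmon > carrion scraps > roots > ground squirrels.

ant nests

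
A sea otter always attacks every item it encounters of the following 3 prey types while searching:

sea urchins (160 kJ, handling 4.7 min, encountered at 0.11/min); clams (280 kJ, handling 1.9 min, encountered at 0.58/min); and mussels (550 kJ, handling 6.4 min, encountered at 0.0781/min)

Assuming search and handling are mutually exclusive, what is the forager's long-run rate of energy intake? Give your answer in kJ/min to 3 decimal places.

Energy encountered per unit search time: 0.11×160 + 0.58×280 + 0.0781×550 = 223 kJ/min.
Handling time per unit search time: 0.11×4.7 + 0.58×1.9 + 0.0781×6.4 = 2.119.
Rate = 223/(1 + 2.119) = 71.49 kJ/min.

71.487 kJ/min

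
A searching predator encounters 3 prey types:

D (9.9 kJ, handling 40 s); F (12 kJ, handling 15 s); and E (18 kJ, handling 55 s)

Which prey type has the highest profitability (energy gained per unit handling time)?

Profitability E/h (kJ/s): D = 9.9/40 = 0.247, F = 12/15 = 0.8, E = 18/55 = 0.327.
Ranked: F > E > D.

F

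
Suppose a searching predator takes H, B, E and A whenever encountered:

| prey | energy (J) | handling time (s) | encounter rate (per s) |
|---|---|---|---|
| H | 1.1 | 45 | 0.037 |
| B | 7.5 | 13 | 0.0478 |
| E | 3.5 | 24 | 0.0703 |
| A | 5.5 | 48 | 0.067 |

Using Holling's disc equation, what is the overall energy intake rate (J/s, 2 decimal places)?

R = (0.037×1.1 + 0.0478×7.5 + 0.0703×3.5 + 0.067×5.5) / (1 + 0.037×45 + 0.0478×13 + 0.0703×24 + 0.067×48) = 1.014/8.19 = 0.1238 J/s.

0.12 J/s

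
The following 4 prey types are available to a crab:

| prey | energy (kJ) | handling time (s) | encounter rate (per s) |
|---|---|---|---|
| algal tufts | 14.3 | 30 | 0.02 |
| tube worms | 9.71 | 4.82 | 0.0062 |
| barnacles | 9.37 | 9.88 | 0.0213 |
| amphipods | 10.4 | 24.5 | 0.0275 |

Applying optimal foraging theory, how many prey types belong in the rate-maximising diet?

E/h in descending order: tube worms 2.01, barnacles 0.948, algal tufts 0.477, amphipods 0.424 kJ/s. The optimal diet is the largest prefix of this list for which every included type satisfies E_i/h_i > R on the types above it.
Rate on top 1: 0.05846. barnacles: 0.948 > 0.05846 → include.
Rate on top 2: 0.2094. algal tufts: 0.477 > 0.2094 → include.
Rate on top 3: 0.2966. amphipods: 0.424 > 0.2966 → include.
Optimal diet: tube worms, barnacles, algal tufts, amphipods — 4 of 4 types.

4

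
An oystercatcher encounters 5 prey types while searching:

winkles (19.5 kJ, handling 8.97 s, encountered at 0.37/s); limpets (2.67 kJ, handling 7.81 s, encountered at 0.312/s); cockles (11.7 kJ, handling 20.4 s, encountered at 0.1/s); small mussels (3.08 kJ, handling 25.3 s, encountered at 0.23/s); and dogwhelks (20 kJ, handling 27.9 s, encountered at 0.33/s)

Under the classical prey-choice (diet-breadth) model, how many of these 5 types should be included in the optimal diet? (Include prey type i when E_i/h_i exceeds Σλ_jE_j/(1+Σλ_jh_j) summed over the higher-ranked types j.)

Profitabilities (E/h, kJ/s): winkles 2.17, dogwhelks 0.717, cockles 0.574, limpets 0.342, small mussels 0.122. Add prey in this order while the next type's profitability exceeds the intake rate on those already taken.
Rate on top 1: 1.671. dogwhelks: 0.717 < 1.671 → exclude; stop.
Optimal diet: winkles — 1 of 5 types.

1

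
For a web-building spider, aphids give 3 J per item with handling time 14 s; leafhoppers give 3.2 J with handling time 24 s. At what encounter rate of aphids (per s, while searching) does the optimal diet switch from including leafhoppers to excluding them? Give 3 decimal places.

The zero-one rule: include leafhoppers iff E₂/h₂ > λE₁/(1+λh₁). Equality gives the switch point.
λE₁h₂ = E₂ + λE₂h₁ ⇒ λ = E₂/(E₁h₂ − E₂h₁) = 3.2/(72 − 44.8) = 0.1176 per s.

0.118 per s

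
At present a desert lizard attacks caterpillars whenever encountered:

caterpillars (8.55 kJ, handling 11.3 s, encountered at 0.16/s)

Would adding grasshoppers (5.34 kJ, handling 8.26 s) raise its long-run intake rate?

Yes

Intake rate on the current diet: R = (0.16×8.55) / (1 + 0.16×11.3) = 1.368/2.808 = 0.4872 kJ/s.
Profitability of grasshoppers: 5.34/8.26 = 0.6465 kJ/s.
0.6465 > 0.4872, so adding grasshoppers raises the average — include it.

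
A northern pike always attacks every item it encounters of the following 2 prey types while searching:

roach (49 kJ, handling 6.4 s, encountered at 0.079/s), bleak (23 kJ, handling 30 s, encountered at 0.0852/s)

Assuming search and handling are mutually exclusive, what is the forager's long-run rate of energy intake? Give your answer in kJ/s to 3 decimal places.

1.436 kJ/s

R = (0.079×49 + 0.0852×23) / (1 + 0.079×6.4 + 0.0852×30) = 5.831/4.062 = 1.436 kJ/s.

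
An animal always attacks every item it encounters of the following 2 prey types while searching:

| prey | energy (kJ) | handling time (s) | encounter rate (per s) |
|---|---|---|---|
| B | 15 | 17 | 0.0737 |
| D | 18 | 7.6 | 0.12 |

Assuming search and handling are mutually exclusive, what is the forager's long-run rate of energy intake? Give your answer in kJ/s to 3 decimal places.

1.032 kJ/s

R = Σλ_iE_i / (1 + Σλ_ih_i)
Numerator: 0.0737×15 + 0.12×18 = 3.266
Denominator: 1 + 0.0737×17 + 0.12×7.6 = 3.165
R = 3.266/3.165 = 1.032 kJ/s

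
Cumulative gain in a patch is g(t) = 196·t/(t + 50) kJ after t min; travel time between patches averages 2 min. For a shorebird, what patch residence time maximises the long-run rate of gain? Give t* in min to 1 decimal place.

10.0 min

Maximise g(t)/(T+t): set derivative to zero → g'(t)(T+t) = g(t).
g'(t) = 196·50/(t + 50)². Setting 196·50/(t+50)² = 196t/[(t+50)(2+t)] gives 50(2+t) = t(t+50), so t² = 50×2 = 100.
t* = √100 = 10 min.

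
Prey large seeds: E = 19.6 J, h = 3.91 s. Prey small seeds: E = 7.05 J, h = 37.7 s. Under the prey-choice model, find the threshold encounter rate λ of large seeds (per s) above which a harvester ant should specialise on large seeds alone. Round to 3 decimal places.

0.010 per s

Drop small seeds once their profitability E₂/h₂ falls below the rate achievable on large seeds alone: E₂/h₂ = λE₁/(1 + λh₁).
Solve for λ: λE₁h₂ = E₂(1 + λh₁) → λ(E₁h₂ − E₂h₁) = E₂ → λ = E₂/(E₁h₂ − E₂h₁).
λ = 7.05/(19.6×37.7 − 7.05×3.91) = 7.05/711.4 = 0.009911 per s.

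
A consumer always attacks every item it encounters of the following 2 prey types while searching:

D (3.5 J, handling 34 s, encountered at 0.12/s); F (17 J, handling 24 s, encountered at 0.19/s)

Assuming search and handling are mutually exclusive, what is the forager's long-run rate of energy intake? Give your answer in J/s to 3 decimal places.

Energy encountered per unit search time: 0.12×3.5 + 0.19×17 = 3.65 J/s.
Handling time per unit search time: 0.12×34 + 0.19×24 = 8.64.
Rate = 3.65/(1 + 8.64) = 0.3786 J/s.

0.379 J/s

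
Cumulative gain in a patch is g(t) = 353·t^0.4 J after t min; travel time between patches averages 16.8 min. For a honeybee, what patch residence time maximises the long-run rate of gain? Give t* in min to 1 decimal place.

Maximise g(t)/(T+t): set derivative to zero → g'(t)(T+t) = g(t).
g'(t) = 0.4·353·t^-0.6. Setting 0.4·353·t^-0.6 = 353·t^0.4/(16.8+t) gives 0.4(16.8+t) = t, so 0.60·t = 0.4×16.8.
t* = 0.4×16.8/0.60 = 11.2 min.

11.2 min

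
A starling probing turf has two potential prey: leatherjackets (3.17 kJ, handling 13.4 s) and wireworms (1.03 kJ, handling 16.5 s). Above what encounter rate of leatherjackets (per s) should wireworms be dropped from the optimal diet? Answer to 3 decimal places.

0.027 per s

Drop wireworms once their profitability E₂/h₂ falls below the rate achievable on leatherjackets alone: E₂/h₂ = λE₁/(1 + λh₁).
Solve for λ: λE₁h₂ = E₂(1 + λh₁) → λ(E₁h₂ − E₂h₁) = E₂ → λ = E₂/(E₁h₂ − E₂h₁).
λ = 1.03/(3.17×16.5 − 1.03×13.4) = 1.03/38.5 = 0.02675 per s.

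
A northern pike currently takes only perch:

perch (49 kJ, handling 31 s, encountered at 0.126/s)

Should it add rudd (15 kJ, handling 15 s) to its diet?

On perch alone, R = ΣλE/(1+Σλh) = 6.174/4.906 = 1.258 kJ/s.
rudd: E/h = 15/15 = 1 kJ/s.
Since 1 < R, time spent handling rudd is better spent searching.

No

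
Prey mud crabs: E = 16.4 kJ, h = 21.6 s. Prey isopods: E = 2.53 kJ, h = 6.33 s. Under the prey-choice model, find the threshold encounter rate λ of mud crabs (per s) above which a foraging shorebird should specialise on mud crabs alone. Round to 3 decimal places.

0.051 per s

Drop isopods once their profitability E₂/h₂ falls below the rate achievable on mud crabs alone: E₂/h₂ = λE₁/(1 + λh₁).
Solve for λ: λE₁h₂ = E₂(1 + λh₁) → λ(E₁h₂ − E₂h₁) = E₂ → λ = E₂/(E₁h₂ − E₂h₁).
λ = 2.53/(16.4×6.33 − 2.53×21.6) = 2.53/49.16 = 0.05146 per s.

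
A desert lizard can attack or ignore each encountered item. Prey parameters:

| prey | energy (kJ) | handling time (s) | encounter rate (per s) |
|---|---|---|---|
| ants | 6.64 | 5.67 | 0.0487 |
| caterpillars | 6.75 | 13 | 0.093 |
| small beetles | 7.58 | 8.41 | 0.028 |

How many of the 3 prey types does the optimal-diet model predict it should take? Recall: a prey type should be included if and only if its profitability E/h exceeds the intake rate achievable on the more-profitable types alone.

3

Rank by E/h (kJ/s): ants 1.17, small beetles 0.901, caterpillars 0.519. Include each in turn until the next type's E/h falls below the running intake rate.
Rate on top 1: 0.2534. small beetles: 0.901 > 0.2534 → include.
Rate on top 2: 0.3543. caterpillars: 0.519 > 0.3543 → include.
Optimal diet: ants, small beetles, caterpillars — 3 of 3 types.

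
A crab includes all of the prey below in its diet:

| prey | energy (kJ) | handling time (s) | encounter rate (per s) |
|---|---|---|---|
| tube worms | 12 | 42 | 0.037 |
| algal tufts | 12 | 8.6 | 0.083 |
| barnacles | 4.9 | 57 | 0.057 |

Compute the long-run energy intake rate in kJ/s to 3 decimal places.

0.264 kJ/s

R = Σλ_iE_i / (1 + Σλ_ih_i)
Numerator: 0.037×12 + 0.083×12 + 0.057×4.9 = 1.719
Denominator: 1 + 0.037×42 + 0.083×8.6 + 0.057×57 = 6.517
R = 1.719/6.517 = 0.2638 kJ/s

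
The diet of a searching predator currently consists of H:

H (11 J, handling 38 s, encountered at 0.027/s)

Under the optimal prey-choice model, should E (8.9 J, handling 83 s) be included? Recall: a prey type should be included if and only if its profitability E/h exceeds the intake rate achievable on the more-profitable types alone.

No

On H alone, R = ΣλE/(1+Σλh) = 0.297/2.026 = 0.1466 J/s.
E: E/h = 8.9/83 = 0.1072 J/s.
0.1072 < 0.1466, so adding E would lower the average — exclude it.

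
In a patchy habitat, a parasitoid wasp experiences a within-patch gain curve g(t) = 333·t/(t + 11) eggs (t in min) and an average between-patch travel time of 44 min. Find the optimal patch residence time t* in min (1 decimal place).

Maximise g(t)/(T+t): set derivative to zero → g'(t)(T+t) = g(t).
g'(t) = 333·11/(t + 11)². Setting 333·11/(t+11)² = 333t/[(t+11)(44+t)] gives 11(44+t) = t(t+11), so t² = 11×44 = 484.
t* = √484 = 22 min.

22.0 min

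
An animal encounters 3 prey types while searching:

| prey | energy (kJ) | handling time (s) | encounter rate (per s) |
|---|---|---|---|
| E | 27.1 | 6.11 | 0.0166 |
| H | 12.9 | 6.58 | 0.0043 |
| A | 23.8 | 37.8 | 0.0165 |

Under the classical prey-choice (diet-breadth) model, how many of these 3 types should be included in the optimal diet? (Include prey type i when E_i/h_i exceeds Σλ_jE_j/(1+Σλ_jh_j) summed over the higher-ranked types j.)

3

Rank by E/h (kJ/s): E 4.44, H 1.96, A 0.63. Include each in turn until the next type's E/h falls below the running intake rate.
Rate on top 1: 0.4084. H: 1.96 > 0.4084 → include.
Rate on top 2: 0.4473. A: 0.63 > 0.4473 → include.
Optimal diet: E, H, A — 3 of 3 types.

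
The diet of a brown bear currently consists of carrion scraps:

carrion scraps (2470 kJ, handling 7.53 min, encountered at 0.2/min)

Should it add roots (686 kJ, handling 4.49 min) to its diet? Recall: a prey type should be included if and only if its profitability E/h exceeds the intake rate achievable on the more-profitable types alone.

Current rate: (0.2×2470)/(1 + 0.2×7.53) = 197.1 kJ/min.
roots: E/h = 686/4.49 = 152.8 kJ/min.
Since 152.8 < R, time spent handling roots is better spent searching.

No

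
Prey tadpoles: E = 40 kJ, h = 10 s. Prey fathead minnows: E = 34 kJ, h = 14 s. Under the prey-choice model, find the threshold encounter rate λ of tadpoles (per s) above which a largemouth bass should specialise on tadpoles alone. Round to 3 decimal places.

0.155 per s

The zero-one rule: include fathead minnows iff E₂/h₂ > λE₁/(1+λh₁). Equality gives the switch point.
λE₁h₂ = E₂ + λE₂h₁ ⇒ λ = E₂/(E₁h₂ − E₂h₁) = 34/(560 − 340) = 0.1545 per s.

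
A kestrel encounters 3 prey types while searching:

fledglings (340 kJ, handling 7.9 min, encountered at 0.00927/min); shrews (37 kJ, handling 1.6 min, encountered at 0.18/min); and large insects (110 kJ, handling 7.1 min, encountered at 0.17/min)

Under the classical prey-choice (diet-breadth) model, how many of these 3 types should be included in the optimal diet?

Rank by E/h (kJ/min): fledglings 43, shrews 23.1, large insects 15.5. Include each in turn until the next type's E/h falls below the running intake rate.
Rate on top 1: 2.937. shrews: 23.1 > 2.937 → include.
Rate on top 2: 7.208. large insects: 15.5 > 7.208 → include.
Optimal diet: fledglings, shrews, large insects — 3 of 3 types.

3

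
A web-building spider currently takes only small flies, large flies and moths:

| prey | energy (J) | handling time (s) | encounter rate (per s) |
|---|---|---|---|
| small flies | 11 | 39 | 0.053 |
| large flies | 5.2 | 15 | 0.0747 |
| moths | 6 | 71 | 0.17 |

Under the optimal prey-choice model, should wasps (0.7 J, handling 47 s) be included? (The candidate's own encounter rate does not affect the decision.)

Current rate: (0.053×11 + 0.0747×5.2 + 0.17×6)/(1 + 0.053×39 + 0.0747×15 + 0.17×71) = 0.1225 J/s.
wasps: E/h = 0.7/47 = 0.01489 J/s.
0.01489 < 0.1225, so adding wasps would lower the average — exclude it.

No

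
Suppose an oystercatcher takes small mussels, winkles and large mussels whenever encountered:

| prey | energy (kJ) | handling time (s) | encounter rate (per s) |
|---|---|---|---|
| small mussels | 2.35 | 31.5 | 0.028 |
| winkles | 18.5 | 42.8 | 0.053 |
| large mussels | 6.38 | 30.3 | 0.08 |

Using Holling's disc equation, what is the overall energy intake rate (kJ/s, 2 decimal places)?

Energy encountered per unit search time: 0.028×2.35 + 0.053×18.5 + 0.08×6.38 = 1.557 kJ/s.
Handling time per unit search time: 0.028×31.5 + 0.053×42.8 + 0.08×30.3 = 5.574.
Rate = 1.557/(1 + 5.574) = 0.2368 kJ/s.

0.24 kJ/s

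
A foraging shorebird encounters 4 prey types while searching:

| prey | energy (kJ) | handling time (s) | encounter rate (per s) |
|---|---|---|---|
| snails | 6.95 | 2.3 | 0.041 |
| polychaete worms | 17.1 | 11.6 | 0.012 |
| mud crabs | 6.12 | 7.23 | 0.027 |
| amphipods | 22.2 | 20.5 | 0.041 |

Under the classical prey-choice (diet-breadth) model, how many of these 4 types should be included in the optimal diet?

4

E/h in descending order: snails 3.02, polychaete worms 1.47, amphipods 1.08, mud crabs 0.846 kJ/s. The optimal diet is the largest prefix of this list for which every included type satisfies E_i/h_i > R on the types above it.
Rate on top 1: 0.2604. polychaete worms: 1.47 > 0.2604 → include.
Rate on top 2: 0.3974. amphipods: 1.08 > 0.3974 → include.
Rate on top 3: 0.6752. mud crabs: 0.846 > 0.6752 → include.
Optimal diet: snails, polychaete worms, amphipods, mud crabs — 4 of 4 types.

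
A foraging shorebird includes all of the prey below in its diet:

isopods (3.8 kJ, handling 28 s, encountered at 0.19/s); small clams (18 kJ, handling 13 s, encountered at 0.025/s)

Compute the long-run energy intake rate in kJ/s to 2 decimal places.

0.18 kJ/s

R = Σλ_iE_i / (1 + Σλ_ih_i)
Numerator: 0.19×3.8 + 0.025×18 = 1.172
Denominator: 1 + 0.19×28 + 0.025×13 = 6.645
R = 1.172/6.645 = 0.1764 kJ/s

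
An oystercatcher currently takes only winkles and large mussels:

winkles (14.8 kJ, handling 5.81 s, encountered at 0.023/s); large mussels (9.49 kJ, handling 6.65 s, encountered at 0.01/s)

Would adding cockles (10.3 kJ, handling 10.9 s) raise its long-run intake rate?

Yes

On winkles and large mussels alone, R = ΣλE/(1+Σλh) = 0.4353/1.2 = 0.3627 kJ/s.
cockles: E/h = 10.3/10.9 = 0.945 kJ/s.
0.945 > 0.3627, so adding cockles raises the average — include it.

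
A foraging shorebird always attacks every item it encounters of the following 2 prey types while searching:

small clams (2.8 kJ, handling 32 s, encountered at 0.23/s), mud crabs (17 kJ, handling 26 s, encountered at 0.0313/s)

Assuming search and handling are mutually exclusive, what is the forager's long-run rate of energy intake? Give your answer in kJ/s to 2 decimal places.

0.13 kJ/s

Energy encountered per unit search time: 0.23×2.8 + 0.0313×17 = 1.176 kJ/s.
Handling time per unit search time: 0.23×32 + 0.0313×26 = 8.174.
Rate = 1.176/(1 + 8.174) = 0.1282 kJ/s.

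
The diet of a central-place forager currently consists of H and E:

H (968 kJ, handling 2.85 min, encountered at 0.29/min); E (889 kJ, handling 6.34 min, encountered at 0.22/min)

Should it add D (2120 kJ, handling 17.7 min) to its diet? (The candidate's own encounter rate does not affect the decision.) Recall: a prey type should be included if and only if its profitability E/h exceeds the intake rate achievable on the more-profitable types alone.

No

Current rate: (0.29×968 + 0.22×889)/(1 + 0.29×2.85 + 0.22×6.34) = 147.9 kJ/min.
D: E/h = 2120/17.7 = 119.8 kJ/min.
Since 119.8 < R, time spent handling D is better spent searching.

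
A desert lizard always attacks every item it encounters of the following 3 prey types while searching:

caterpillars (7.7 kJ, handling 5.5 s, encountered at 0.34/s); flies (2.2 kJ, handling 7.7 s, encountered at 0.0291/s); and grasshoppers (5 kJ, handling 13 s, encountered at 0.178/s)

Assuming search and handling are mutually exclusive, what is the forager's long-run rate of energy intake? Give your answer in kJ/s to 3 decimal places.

0.660 kJ/s

R = Σλ_iE_i / (1 + Σλ_ih_i)
Numerator: 0.34×7.7 + 0.0291×2.2 + 0.178×5 = 3.572
Denominator: 1 + 0.34×5.5 + 0.0291×7.7 + 0.178×13 = 5.408
R = 3.572/5.408 = 0.6605 kJ/s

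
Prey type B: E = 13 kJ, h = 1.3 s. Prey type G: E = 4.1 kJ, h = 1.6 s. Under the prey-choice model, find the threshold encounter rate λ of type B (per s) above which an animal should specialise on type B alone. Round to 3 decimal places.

0.265 per s

Drop type G once their profitability E₂/h₂ falls below the rate achievable on type B alone: E₂/h₂ = λE₁/(1 + λh₁).
Solve for λ: λE₁h₂ = E₂(1 + λh₁) → λ(E₁h₂ − E₂h₁) = E₂ → λ = E₂/(E₁h₂ − E₂h₁).
λ = 4.1/(13×1.6 − 4.1×1.3) = 4.1/15.47 = 0.265 per s.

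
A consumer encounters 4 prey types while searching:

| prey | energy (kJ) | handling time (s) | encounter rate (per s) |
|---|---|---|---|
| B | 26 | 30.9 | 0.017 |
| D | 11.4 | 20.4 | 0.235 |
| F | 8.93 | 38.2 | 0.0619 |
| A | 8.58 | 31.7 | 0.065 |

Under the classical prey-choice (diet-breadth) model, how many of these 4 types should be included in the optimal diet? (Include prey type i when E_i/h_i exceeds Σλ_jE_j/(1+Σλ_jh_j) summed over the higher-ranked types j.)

Profitabilities (E/h, kJ/s): B 0.841, D 0.559, A 0.271, F 0.234. Add prey in this order while the next type's profitability exceeds the intake rate on those already taken.
Rate on top 1: 0.2898. D: 0.559 > 0.2898 → include.
Rate on top 2: 0.4939. A: 0.271 < 0.4939 → exclude; stop.
Optimal diet: B, D — 2 of 4 types.

2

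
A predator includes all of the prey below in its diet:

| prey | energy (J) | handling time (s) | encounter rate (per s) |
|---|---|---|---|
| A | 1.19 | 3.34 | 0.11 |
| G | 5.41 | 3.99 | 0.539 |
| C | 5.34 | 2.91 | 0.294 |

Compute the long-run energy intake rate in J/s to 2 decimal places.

1.06 J/s

R = Σλ_iE_i / (1 + Σλ_ih_i)
Numerator: 0.11×1.19 + 0.539×5.41 + 0.294×5.34 = 4.617
Denominator: 1 + 0.11×3.34 + 0.539×3.99 + 0.294×2.91 = 4.374
R = 4.617/4.374 = 1.056 J/s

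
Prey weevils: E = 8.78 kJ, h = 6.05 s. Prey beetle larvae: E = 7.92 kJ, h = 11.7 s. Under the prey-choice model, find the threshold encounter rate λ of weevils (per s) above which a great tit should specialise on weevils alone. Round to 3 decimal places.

0.144 per s

At the threshold, the rate on weevils alone equals the profitability of beetle larvae: λ·8.78/(1 + λ·6.05) = 7.92/11.7 = 0.6769.
Rearranging, λ(8.78 − 0.6769×6.05) = 0.6769, so λ = 0.6769/4.685 = 0.1445 per s.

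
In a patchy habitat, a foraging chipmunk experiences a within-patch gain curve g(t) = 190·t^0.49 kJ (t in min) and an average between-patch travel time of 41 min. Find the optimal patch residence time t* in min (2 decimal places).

39.39 min

Optimal t* satisfies g'(t*) = g(t*)/(T + t*).
g'(t) = 0.49·190·t^-0.51. Setting 0.49·190·t^-0.51 = 190·t^0.49/(41+t) gives 0.49(41+t) = t, so 0.51·t = 0.49×41.
t* = 0.49×41/0.51 = 39.39 min.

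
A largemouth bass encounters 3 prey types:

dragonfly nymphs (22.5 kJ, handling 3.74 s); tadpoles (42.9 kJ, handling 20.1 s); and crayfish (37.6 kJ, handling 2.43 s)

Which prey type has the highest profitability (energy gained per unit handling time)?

Profitability E/h (kJ/s): dragonfly nymphs = 22.5/3.74 = 6.02, tadpoles = 42.9/20.1 = 2.13, crayfish = 37.6/2.43 = 15.5.
Ranked: crayfish > dragonfly nymphs > tadpoles.

crayfish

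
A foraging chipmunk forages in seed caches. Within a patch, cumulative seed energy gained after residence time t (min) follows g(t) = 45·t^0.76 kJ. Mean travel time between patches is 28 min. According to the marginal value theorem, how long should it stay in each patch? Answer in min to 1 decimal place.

Optimal t* satisfies g'(t*) = g(t*)/(T + t*).
g'(t) = 0.76·45·t^-0.24. Setting 0.76·45·t^-0.24 = 45·t^0.76/(28+t) gives 0.76(28+t) = t, so 0.24·t = 0.76×28.
t* = 0.76×28/0.24 = 88.67 min.

88.7 min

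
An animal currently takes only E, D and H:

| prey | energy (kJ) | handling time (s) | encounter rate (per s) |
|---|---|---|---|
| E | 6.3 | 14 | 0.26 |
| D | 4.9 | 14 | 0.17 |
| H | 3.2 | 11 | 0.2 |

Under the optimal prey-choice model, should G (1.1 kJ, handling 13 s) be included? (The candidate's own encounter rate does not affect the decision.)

No

Current rate: (0.26×6.3 + 0.17×4.9 + 0.2×3.2)/(1 + 0.26×14 + 0.17×14 + 0.2×11) = 0.3374 kJ/s.
G: E/h = 1.1/13 = 0.08462 kJ/s.
0.08462 < 0.3374, so adding G would lower the average — exclude it.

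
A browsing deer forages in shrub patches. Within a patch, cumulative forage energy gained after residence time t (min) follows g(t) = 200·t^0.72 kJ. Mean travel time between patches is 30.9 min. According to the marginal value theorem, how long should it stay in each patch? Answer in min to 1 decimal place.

Maximise g(t)/(T+t): set derivative to zero → g'(t)(T+t) = g(t).
g'(t) = 0.72·200·t^-0.28. Setting 0.72·200·t^-0.28 = 200·t^0.72/(30.9+t) gives 0.72(30.9+t) = t, so 0.28·t = 0.72×30.9.
t* = 0.72×30.9/0.28 = 79.46 min.

79.5 min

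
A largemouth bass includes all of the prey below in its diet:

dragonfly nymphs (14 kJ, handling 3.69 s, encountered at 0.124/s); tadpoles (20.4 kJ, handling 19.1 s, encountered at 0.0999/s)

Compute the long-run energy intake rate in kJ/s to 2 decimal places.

1.12 kJ/s

Energy encountered per unit search time: 0.124×14 + 0.0999×20.4 = 3.774 kJ/s.
Handling time per unit search time: 0.124×3.69 + 0.0999×19.1 = 2.366.
Rate = 3.774/(1 + 2.366) = 1.121 kJ/s.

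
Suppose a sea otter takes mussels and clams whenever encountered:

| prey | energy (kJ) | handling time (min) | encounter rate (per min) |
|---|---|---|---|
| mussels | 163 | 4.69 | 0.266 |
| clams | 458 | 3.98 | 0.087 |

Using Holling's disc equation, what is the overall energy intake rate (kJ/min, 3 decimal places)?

R = (0.266×163 + 0.087×458) / (1 + 0.266×4.69 + 0.087×3.98) = 83.2/2.594 = 32.08 kJ/min.

32.078 kJ/min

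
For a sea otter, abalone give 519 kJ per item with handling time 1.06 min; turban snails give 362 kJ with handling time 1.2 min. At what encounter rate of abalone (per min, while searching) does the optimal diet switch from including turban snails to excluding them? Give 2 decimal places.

1.51 per min

At the threshold, the rate on abalone alone equals the profitability of turban snails: λ·519/(1 + λ·1.06) = 362/1.2 = 301.7.
Rearranging, λ(519 − 301.7×1.06) = 301.7, so λ = 301.7/199.2 = 1.514 per min.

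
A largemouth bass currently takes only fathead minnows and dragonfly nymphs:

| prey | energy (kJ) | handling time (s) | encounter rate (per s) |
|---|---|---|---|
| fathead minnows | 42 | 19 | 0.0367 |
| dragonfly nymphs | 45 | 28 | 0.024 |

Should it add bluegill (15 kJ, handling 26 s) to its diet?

No

Current rate: (0.0367×42 + 0.024×45)/(1 + 0.0367×19 + 0.024×28) = 1.106 kJ/s.
bluegill: E/h = 15/26 = 0.5769 kJ/s.
0.5769 < 1.106, so adding bluegill would lower the average — exclude it.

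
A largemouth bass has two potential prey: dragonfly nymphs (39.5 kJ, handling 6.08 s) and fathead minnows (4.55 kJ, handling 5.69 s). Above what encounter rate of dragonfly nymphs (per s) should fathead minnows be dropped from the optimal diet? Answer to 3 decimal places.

Drop fathead minnows once their profitability E₂/h₂ falls below the rate achievable on dragonfly nymphs alone: E₂/h₂ = λE₁/(1 + λh₁).
Solve for λ: λE₁h₂ = E₂(1 + λh₁) → λ(E₁h₂ − E₂h₁) = E₂ → λ = E₂/(E₁h₂ − E₂h₁).
λ = 4.55/(39.5×5.69 − 4.55×6.08) = 4.55/197.1 = 0.02309 per s.

0.023 per s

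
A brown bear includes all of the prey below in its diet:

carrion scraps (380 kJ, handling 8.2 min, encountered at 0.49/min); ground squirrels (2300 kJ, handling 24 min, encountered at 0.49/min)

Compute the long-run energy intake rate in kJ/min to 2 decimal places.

R = (0.49×380 + 0.49×2300) / (1 + 0.49×8.2 + 0.49×24) = 1313/16.78 = 78.27 kJ/min.

78.27 kJ/min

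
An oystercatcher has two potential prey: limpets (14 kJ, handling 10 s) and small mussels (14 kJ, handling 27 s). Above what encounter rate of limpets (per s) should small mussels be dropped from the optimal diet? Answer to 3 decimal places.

Drop small mussels once their profitability E₂/h₂ falls below the rate achievable on limpets alone: E₂/h₂ = λE₁/(1 + λh₁).
Solve for λ: λE₁h₂ = E₂(1 + λh₁) → λ(E₁h₂ − E₂h₁) = E₂ → λ = E₂/(E₁h₂ − E₂h₁).
λ = 14/(14×27 − 14×10) = 14/238 = 0.05882 per s.

0.059 per s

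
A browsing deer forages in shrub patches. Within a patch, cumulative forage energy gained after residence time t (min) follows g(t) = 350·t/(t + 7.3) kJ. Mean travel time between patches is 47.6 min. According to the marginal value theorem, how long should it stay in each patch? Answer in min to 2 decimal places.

18.64 min

By the marginal value theorem, leave when the instantaneous gain rate g'(t) equals the habitat-wide average g(t)/(T + t).
g'(t) = 350·7.3/(t + 7.3)². Setting 350·7.3/(t+7.3)² = 350t/[(t+7.3)(47.6+t)] gives 7.3(47.6+t) = t(t+7.3), so t² = 7.3×47.6 = 347.5.
t* = √347.5 = 18.64 min.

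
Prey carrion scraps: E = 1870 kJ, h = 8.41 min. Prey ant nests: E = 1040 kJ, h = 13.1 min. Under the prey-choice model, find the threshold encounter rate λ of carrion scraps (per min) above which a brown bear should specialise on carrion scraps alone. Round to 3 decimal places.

0.066 per min

At the threshold, the rate on carrion scraps alone equals the profitability of ant nests: λ·1870/(1 + λ·8.41) = 1040/13.1 = 79.39.
Rearranging, λ(1870 − 79.39×8.41) = 79.39, so λ = 79.39/1202 = 0.06603 per min.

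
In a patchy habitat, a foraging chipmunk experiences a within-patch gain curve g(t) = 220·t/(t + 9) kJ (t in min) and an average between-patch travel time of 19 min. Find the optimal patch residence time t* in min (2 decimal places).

13.08 min

By the marginal value theorem, leave when the instantaneous gain rate g'(t) equals the habitat-wide average g(t)/(T + t).
g'(t) = 220·9/(t + 9)². Setting 220·9/(t+9)² = 220t/[(t+9)(19+t)] gives 9(19+t) = t(t+9), so t² = 9×19 = 171.
t* = √171 = 13.08 min.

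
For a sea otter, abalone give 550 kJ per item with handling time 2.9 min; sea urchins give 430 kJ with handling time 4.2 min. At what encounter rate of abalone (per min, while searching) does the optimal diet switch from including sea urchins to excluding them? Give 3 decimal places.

At the threshold, the rate on abalone alone equals the profitability of sea urchins: λ·550/(1 + λ·2.9) = 430/4.2 = 102.4.
Rearranging, λ(550 − 102.4×2.9) = 102.4, so λ = 102.4/253.1 = 0.4045 per min.

0.405 per min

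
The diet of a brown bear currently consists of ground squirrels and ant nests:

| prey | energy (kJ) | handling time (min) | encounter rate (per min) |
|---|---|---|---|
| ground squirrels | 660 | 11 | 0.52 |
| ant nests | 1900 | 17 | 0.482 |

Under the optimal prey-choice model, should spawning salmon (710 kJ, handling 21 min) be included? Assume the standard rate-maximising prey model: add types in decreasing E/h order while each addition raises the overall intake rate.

Current rate: (0.52×660 + 0.482×1900)/(1 + 0.52×11 + 0.482×17) = 84.42 kJ/min.
Profitability of spawning salmon: 710/21 = 33.81 kJ/min.
33.81 < 84.42, so adding spawning salmon would lower the average — exclude it.

No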